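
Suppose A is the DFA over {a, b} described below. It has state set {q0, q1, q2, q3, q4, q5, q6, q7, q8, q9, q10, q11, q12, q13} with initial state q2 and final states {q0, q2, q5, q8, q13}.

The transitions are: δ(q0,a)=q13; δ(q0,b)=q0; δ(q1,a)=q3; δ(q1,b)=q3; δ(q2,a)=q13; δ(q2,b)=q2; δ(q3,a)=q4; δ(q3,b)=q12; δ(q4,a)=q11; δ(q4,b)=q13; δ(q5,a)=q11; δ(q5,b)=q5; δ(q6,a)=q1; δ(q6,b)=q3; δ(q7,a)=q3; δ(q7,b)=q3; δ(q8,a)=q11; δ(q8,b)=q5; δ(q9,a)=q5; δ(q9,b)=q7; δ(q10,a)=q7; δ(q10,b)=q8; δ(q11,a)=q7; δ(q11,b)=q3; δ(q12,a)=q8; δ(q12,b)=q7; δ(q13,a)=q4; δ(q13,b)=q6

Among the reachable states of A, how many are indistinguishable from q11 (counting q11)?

2

First remove the unreachable states {q0,q9,q10}; 11 states remain.
Initial partition by acceptance: {q2,q5,q8,q13} | {q1,q3,q4,q6,q7,q11,q12}.
Split {q2,q5,q8,q13} by δ(·,a) → {q5,q8,q13} and {q2}.
On input b, block {q5,q8,q13} splits into {q5,q8} and {q13}.
Refine {q1,q3,q4,q6,q7,q11,q12} on symbol a: members go to different blocks, giving {q1,q3,q4,q6,q7,q11} and {q12}.
Refine {q1,q3,q4,q6,q7,q11} on symbol b: members go to different blocks, giving {q1,q6,q7,q11} and {q3} and {q4}.
Refine {q1,q6,q7,q11} on symbol a: members go to different blocks, giving {q1,q7} and {q6,q11}.
The partition is now stable with 8 blocks: {q5,q8} | {q1,q7} | {q2} | {q13} | {q12} | {q3} | {q4} | {q6,q11}.
The equivalence class containing q11 is {q6,q11}, of size 2.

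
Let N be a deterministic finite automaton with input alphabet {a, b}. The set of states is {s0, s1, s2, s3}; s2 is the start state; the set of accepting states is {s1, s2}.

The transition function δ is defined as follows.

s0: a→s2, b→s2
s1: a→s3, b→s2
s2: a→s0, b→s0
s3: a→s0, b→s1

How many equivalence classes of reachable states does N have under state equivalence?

First remove the unreachable states {s1,s3}; 2 states remain.
Start with accepting vs non-accepting: {s2} | {s0}.
The partition is now stable with 2 blocks: {s2} | {s0}.

2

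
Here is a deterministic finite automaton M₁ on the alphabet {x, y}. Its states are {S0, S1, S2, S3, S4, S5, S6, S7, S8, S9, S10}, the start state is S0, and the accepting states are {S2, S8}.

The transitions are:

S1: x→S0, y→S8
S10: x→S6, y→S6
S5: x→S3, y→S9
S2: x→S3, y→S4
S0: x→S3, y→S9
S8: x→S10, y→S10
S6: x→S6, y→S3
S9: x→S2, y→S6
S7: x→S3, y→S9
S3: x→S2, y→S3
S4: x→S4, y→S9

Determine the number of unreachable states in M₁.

5

BFS from S0 reaches {S0, S2, S3, S4, S6, S9}; the 5 state(s) S1, S5, S7, S8, S10 are never visited.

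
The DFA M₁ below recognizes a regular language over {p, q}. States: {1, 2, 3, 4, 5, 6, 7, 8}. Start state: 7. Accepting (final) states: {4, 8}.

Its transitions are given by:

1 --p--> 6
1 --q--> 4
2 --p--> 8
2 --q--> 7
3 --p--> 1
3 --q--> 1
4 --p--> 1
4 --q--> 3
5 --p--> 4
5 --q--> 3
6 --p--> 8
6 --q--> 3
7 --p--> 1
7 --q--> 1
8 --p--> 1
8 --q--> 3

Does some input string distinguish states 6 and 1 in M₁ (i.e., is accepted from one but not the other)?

Yes

First remove the unreachable states {2,5}; 6 states remain.
Start with accepting vs non-accepting: {4,8} | {1,3,6,7}.
On input p, block {1,3,6,7} splits into {1,3,7} and {6}.
On input p, block {1,3,7} splits into {3,7} and {1}.
No further refinement is possible. Final partition (4 blocks): {4,8} | {3,7} | {6} | {1}.
6 and 1 end up in different blocks, so they are distinguishable. For instance, the string 'p' is accepted from only 6.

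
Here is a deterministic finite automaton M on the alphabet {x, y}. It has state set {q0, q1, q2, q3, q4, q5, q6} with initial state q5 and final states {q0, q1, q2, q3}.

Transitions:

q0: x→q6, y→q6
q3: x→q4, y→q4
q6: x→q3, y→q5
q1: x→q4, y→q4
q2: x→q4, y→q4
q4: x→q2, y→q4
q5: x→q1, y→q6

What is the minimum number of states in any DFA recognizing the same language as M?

Reachable states from the start: {q1,q2,q3,q4,q5,q6}. Unreachable: {q0} — drop them.
Start with accepting vs non-accepting: {q1,q2,q3} | {q4,q5,q6}.
Stable partition: {q1,q2,q3} | {q4,q5,q6} — 2 equivalence classes.

2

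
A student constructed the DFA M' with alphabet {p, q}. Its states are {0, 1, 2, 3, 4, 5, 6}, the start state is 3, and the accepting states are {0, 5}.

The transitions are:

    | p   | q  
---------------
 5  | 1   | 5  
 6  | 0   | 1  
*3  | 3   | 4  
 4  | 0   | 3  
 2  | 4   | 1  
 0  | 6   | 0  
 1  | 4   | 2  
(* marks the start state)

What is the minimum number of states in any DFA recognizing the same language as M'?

5

Reachable states from the start: {0,1,2,3,4,6}. Unreachable: {5} — drop them.
Initial partition by acceptance: {0} | {1,2,3,4,6}.
Refine {1,2,3,4,6} on symbol p: members go to different blocks, giving {1,2,3} and {4,6}.
On input p, block {1,2,3} splits into {1,2} and {3}.
On input q, block {4,6} splits into {4} and {6}.
The partition is now stable with 5 blocks: {0} | {1,2} | {4} | {3} | {6}.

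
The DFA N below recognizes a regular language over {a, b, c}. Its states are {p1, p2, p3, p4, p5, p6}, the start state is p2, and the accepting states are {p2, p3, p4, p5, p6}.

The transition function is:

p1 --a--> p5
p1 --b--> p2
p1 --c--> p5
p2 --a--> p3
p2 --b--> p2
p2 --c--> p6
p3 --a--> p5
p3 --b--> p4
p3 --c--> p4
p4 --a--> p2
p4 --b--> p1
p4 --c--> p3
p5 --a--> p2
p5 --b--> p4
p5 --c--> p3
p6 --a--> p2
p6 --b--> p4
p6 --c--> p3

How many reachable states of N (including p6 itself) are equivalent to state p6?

All states are reachable from the start state.
Start with accepting vs non-accepting: {p2,p3,p4,p5,p6} | {p1}.
On input b, block {p2,p3,p4,p5,p6} splits into {p2,p3,p5,p6} and {p4}.
Split {p2,p3,p5,p6} by δ(·,b) → {p3,p5,p6} and {p2}.
Refine {p3,p5,p6} on symbol a: members go to different blocks, giving {p5,p6} and {p3}.
Stable partition: {p5,p6} | {p1} | {p4} | {p2} | {p3} — 5 equivalence classes.
State p6 belongs to the block {p5,p6}, which has 2 states.

2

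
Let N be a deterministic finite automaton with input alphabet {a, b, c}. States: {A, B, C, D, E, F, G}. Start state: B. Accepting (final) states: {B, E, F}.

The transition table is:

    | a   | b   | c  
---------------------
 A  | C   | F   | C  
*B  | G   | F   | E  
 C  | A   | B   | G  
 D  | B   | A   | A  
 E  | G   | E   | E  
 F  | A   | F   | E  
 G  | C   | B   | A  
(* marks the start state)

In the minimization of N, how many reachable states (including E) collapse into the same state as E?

First remove the unreachable states {D}; 6 states remain.
Initial partition by acceptance: {B,E,F} | {A,C,G}.
The partition is now stable with 2 blocks: {B,E,F} | {A,C,G}.
State E belongs to the block {B,E,F}, which has 3 states.

3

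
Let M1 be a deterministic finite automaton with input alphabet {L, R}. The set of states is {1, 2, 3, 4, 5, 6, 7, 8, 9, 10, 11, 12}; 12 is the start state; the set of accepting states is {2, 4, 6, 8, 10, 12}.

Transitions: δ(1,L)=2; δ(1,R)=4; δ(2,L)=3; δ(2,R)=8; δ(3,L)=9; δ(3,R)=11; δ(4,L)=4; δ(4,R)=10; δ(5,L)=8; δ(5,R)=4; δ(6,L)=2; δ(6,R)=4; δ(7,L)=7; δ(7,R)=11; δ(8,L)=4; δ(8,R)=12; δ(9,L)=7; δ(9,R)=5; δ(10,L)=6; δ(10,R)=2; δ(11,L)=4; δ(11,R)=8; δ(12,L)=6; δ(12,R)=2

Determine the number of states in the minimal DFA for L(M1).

Reachable states from the start: {2,3,4,5,6,7,8,9,10,11,12}. Unreachable: {1} — drop them.
P0 = {2,4,6,8,10,12} | {3,5,7,9,11}.
Refine {2,4,6,8,10,12} on symbol L: members go to different blocks, giving {4,6,8,10,12} and {2}.
On input L, block {4,6,8,10,12} splits into {4,8,10,12} and {6}.
Split {4,8,10,12} by δ(·,L) → {4,8} and {10,12}.
On input L, block {3,5,7,9,11} splits into {3,7,9} and {5,11}.
Stable partition: {4,8} | {3,7,9} | {2} | {6} | {10,12} | {5,11} — 6 equivalence classes.

6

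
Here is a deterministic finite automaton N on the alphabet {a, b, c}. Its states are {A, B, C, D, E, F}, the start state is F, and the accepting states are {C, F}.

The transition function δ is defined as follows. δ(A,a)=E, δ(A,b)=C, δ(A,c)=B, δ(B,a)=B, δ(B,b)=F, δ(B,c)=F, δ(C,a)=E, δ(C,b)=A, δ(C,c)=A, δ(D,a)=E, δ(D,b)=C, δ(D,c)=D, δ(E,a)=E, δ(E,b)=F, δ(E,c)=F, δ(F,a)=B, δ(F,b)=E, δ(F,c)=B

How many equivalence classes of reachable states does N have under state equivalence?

2

Reachable states from the start: {B,E,F}. Unreachable: {A,C,D} — drop them.
Start with accepting vs non-accepting: {F} | {B,E}.
No further refinement is possible. Final partition (2 blocks): {F} | {B,E}.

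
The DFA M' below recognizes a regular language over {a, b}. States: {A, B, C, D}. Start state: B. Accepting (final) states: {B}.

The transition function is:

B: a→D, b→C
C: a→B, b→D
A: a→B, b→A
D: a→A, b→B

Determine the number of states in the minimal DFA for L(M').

4

P0 = {B} | {A,C,D}.
On input a, block {A,C,D} splits into {A,C} and {D}.
Refine {A,C} on symbol b: members go to different blocks, giving {A} and {C}.
Stable partition: {B} | {A} | {D} | {C} — 4 equivalence classes.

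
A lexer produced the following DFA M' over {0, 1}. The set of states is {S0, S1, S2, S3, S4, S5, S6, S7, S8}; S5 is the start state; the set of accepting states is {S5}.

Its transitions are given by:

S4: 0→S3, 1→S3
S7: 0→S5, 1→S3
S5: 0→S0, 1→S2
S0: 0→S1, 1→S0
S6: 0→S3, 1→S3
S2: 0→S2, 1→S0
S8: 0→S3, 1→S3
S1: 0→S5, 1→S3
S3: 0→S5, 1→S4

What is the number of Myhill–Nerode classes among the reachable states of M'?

Reachable states from the start: {S0,S1,S2,S3,S4,S5}. Unreachable: {S6,S7,S8} — drop them.
Start with accepting vs non-accepting: {S5} | {S0,S1,S2,S3,S4}.
Refine {S0,S1,S2,S3,S4} on symbol 0: members go to different blocks, giving {S0,S2,S4} and {S1,S3}.
Split {S0,S2,S4} by δ(·,0) → {S0,S4} and {S2}.
On input 1, block {S0,S4} splits into {S0} and {S4}.
Split {S1,S3} by δ(·,1) → {S1} and {S3}.
Stable partition: {S5} | {S0} | {S1} | {S2} | {S4} | {S3} — 6 equivalence classes.

6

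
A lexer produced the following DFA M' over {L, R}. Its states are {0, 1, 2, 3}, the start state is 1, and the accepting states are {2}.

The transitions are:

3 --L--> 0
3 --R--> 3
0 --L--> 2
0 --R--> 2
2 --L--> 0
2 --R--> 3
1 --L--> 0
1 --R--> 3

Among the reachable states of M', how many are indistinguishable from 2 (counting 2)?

1

Start with accepting vs non-accepting: {2} | {0,1,3}.
Split {0,1,3} by δ(·,L) → {1,3} and {0}.
No further refinement is possible. Final partition (3 blocks): {2} | {1,3} | {0}.
The equivalence class containing 2 is {2}, of size 1.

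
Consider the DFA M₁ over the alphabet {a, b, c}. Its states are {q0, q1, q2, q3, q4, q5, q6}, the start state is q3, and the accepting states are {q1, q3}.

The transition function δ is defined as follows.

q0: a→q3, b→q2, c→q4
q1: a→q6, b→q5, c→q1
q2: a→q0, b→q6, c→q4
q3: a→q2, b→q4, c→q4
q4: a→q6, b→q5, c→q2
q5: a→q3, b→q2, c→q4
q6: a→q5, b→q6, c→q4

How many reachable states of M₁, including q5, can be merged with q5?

First remove the unreachable states {q1}; 6 states remain.
P0 = {q3} | {q0,q2,q4,q5,q6}.
On input a, block {q0,q2,q4,q5,q6} splits into {q2,q4,q6} and {q0,q5}.
Refine {q2,q4,q6} on symbol a: members go to different blocks, giving {q2,q6} and {q4}.
The partition is now stable with 4 blocks: {q3} | {q2,q6} | {q0,q5} | {q4}.
State q5 belongs to the block {q0,q5}, which has 2 states.

2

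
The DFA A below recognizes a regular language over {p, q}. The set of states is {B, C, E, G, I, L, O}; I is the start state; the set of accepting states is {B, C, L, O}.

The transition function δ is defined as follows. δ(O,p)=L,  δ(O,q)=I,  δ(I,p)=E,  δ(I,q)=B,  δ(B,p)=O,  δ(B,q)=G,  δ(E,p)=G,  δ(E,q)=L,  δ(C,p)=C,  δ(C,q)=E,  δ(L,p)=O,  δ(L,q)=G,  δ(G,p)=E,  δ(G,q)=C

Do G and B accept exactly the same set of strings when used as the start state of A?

No

Every state is reachable, so we keep all 7.
Start with accepting vs non-accepting: {B,C,L,O} | {E,G,I}.
Stable partition: {B,C,L,O} | {E,G,I} — 2 equivalence classes.
G and B end up in different blocks, so they are distinguishable. For instance, the string 'ε' is accepted from only B.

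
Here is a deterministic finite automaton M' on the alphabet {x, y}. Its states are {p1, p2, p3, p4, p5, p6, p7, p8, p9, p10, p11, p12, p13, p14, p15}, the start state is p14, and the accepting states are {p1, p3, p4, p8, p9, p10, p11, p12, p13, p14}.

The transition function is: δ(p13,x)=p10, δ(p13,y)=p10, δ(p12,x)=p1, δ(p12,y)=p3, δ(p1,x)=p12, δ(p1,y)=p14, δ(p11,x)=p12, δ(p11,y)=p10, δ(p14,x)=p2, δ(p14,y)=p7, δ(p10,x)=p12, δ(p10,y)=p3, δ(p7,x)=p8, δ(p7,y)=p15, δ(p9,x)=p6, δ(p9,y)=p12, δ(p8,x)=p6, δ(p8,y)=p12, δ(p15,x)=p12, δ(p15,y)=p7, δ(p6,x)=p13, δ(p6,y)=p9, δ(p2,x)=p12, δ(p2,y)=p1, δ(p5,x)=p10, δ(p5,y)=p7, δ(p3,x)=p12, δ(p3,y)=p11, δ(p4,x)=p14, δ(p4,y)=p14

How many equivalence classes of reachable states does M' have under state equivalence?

10

States {p4,p5} cannot be reached from the start state, so discard them.
P0 = {p1,p3,p8,p9,p10,p11,p12,p13,p14} | {p2,p6,p7,p15}.
Refine {p1,p3,p8,p9,p10,p11,p12,p13,p14} on symbol x: members go to different blocks, giving {p1,p3,p10,p11,p12,p13} and {p8,p9,p14}.
Split {p1,p3,p10,p11,p12,p13} by δ(·,y) → {p3,p10,p11,p12,p13} and {p1}.
Split {p3,p10,p11,p12,p13} by δ(·,x) → {p3,p10,p11,p13} and {p12}.
Refine {p3,p10,p11,p13} on symbol x: members go to different blocks, giving {p3,p10,p11} and {p13}.
Refine {p2,p6,p7,p15} on symbol x: members go to different blocks, giving {p2,p15} and {p6} and {p7}.
Split {p2,p15} by δ(·,y) → {p2} and {p15}.
Refine {p8,p9,p14} on symbol x: members go to different blocks, giving {p8,p9} and {p14}.
No further refinement is possible. Final partition (10 blocks): {p3,p10,p11} | {p2} | {p8,p9} | {p1} | {p12} | {p13} | {p6} | {p7} | {p15} | {p14}.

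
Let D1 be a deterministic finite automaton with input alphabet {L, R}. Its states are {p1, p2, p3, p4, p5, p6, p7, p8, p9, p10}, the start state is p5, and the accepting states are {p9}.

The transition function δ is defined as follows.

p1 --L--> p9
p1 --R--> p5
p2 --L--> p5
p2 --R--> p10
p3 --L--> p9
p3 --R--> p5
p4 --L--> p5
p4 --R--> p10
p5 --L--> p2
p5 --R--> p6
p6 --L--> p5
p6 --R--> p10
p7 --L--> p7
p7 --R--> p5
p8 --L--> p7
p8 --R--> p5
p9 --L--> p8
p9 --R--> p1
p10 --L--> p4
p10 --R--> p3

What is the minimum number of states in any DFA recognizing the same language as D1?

6

Initial partition by acceptance: {p9} | {p1,p2,p3,p4,p5,p6,p7,p8,p10}.
Split {p1,p2,p3,p4,p5,p6,p7,p8,p10} by δ(·,L) → {p2,p4,p5,p6,p7,p8,p10} and {p1,p3}.
Split {p2,p4,p5,p6,p7,p8,p10} by δ(·,R) → {p2,p4,p5,p6,p7,p8} and {p10}.
Split {p2,p4,p5,p6,p7,p8} by δ(·,R) → {p2,p4,p6} and {p5,p7,p8}.
On input L, block {p5,p7,p8} splits into {p7,p8} and {p5}.
No further refinement is possible. Final partition (6 blocks): {p9} | {p2,p4,p6} | {p1,p3} | {p10} | {p7,p8} | {p5}.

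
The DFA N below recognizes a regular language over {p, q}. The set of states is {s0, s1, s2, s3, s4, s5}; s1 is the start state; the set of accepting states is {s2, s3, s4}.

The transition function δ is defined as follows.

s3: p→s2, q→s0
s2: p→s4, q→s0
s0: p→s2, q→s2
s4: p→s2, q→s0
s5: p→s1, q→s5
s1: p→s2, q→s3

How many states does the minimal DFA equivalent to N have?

States {s5} cannot be reached from the start state, so discard them.
Initial partition by acceptance: {s2,s3,s4} | {s0,s1}.
Stable partition: {s2,s3,s4} | {s0,s1} — 2 equivalence classes.

2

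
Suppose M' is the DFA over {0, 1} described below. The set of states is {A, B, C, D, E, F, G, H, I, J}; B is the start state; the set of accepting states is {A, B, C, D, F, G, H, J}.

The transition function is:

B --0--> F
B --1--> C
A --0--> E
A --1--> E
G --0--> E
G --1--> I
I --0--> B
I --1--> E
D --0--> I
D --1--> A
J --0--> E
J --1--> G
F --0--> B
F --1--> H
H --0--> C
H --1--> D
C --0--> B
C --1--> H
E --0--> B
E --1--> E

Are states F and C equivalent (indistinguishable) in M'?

Yes

First remove the unreachable states {G,J}; 8 states remain.
Start with accepting vs non-accepting: {A,B,C,D,F,H} | {E,I}.
Split {A,B,C,D,F,H} by δ(·,0) → {B,C,F,H} and {A,D}.
Split {B,C,F,H} by δ(·,1) → {B,C,F} and {H}.
Refine {B,C,F} on symbol 1: members go to different blocks, giving {C,F} and {B}.
Refine {A,D} on symbol 1: members go to different blocks, giving {A} and {D}.
Stable partition: {C,F} | {E,I} | {A} | {H} | {B} | {D} — 6 equivalence classes.
F and C lie in the same block of the stable partition, so they are equivalent — no string distinguishes them.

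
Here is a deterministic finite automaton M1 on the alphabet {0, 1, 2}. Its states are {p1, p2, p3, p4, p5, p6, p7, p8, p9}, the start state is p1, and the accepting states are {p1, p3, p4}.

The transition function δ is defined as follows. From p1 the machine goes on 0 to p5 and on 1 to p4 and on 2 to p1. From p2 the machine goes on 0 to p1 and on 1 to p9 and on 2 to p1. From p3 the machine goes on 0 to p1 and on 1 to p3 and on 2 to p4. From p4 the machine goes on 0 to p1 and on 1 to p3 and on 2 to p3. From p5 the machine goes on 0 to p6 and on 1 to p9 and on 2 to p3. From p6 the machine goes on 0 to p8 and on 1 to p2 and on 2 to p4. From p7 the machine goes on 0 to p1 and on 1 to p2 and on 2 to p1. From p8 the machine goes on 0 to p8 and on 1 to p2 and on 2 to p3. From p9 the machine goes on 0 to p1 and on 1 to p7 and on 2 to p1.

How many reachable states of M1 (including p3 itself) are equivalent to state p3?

All states are reachable from the start state.
Start with accepting vs non-accepting: {p1,p3,p4} | {p2,p5,p6,p7,p8,p9}.
Split {p1,p3,p4} by δ(·,0) → {p3,p4} and {p1}.
On input 0, block {p2,p5,p6,p7,p8,p9} splits into {p2,p7,p9} and {p5,p6,p8}.
No further refinement is possible. Final partition (4 blocks): {p3,p4} | {p2,p7,p9} | {p1} | {p5,p6,p8}.
The equivalence class containing p3 is {p3,p4}, of size 2.

2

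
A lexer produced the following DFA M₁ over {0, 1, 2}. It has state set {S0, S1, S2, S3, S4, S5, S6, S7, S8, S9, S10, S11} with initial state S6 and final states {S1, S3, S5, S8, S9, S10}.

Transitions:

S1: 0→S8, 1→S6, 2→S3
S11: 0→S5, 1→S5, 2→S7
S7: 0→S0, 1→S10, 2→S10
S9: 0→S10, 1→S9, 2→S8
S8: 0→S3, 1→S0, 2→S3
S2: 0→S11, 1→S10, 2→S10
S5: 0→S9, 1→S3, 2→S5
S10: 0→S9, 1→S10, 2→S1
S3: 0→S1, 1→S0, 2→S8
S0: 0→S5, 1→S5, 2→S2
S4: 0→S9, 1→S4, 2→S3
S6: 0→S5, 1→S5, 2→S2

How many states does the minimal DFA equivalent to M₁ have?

States {S4} cannot be reached from the start state, so discard them.
P0 = {S1,S3,S5,S8,S9,S10} | {S0,S2,S6,S7,S11}.
Refine {S1,S3,S5,S8,S9,S10} on symbol 1: members go to different blocks, giving {S1,S3,S8} and {S5,S9,S10}.
Split {S0,S2,S6,S7,S11} by δ(·,0) → {S0,S6,S11} and {S2,S7}.
Refine {S5,S9,S10} on symbol 1: members go to different blocks, giving {S9,S10} and {S5}.
The partition is now stable with 5 blocks: {S1,S3,S8} | {S0,S6,S11} | {S9,S10} | {S2,S7} | {S5}.

5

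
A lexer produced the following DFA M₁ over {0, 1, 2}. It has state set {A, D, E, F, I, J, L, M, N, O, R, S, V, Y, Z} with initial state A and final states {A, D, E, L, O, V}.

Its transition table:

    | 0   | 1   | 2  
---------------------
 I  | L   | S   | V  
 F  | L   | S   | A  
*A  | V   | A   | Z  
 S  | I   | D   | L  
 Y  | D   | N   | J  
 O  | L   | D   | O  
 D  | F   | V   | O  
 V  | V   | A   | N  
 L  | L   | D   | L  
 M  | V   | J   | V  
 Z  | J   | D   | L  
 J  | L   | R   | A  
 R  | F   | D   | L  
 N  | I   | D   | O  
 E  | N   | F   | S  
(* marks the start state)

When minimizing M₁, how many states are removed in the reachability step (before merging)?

3

Starting at A and following transitions, the reachable set is {A, D, F, I, J, L, N, O, R, S, V, Z}. That leaves E, M, Y unreachable — 3 in total.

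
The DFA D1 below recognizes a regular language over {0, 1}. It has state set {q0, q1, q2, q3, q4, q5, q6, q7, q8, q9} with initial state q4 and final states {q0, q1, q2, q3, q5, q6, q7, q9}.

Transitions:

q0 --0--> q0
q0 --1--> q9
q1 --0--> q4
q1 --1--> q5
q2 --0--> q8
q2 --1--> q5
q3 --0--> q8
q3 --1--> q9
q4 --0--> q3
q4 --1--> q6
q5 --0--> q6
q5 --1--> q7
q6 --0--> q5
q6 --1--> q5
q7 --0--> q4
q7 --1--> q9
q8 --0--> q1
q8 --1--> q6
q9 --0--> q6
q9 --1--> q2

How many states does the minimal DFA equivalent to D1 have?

4

States {q0} cannot be reached from the start state, so discard them.
Initial partition by acceptance: {q1,q2,q3,q5,q6,q7,q9} | {q4,q8}.
On input 0, block {q1,q2,q3,q5,q6,q7,q9} splits into {q1,q2,q3,q7} and {q5,q6,q9}.
On input 1, block {q5,q6,q9} splits into {q5,q9} and {q6}.
The partition is now stable with 4 blocks: {q1,q2,q3,q7} | {q4,q8} | {q5,q9} | {q6}.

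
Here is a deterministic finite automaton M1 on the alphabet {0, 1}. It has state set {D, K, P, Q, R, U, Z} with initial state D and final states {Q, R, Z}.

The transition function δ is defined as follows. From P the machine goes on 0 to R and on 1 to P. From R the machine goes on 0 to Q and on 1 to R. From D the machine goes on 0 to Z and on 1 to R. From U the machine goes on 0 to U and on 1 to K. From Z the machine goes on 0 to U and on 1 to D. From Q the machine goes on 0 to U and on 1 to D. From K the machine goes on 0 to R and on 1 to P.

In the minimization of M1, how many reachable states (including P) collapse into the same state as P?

2

Every state is reachable, so we keep all 7.
Start with accepting vs non-accepting: {Q,R,Z} | {D,K,P,U}.
On input 0, block {Q,R,Z} splits into {Q,Z} and {R}.
Refine {D,K,P,U} on symbol 0: members go to different blocks, giving {K,P} and {U} and {D}.
No further refinement is possible. Final partition (5 blocks): {Q,Z} | {K,P} | {R} | {U} | {D}.
State P belongs to the block {K,P}, which has 2 states.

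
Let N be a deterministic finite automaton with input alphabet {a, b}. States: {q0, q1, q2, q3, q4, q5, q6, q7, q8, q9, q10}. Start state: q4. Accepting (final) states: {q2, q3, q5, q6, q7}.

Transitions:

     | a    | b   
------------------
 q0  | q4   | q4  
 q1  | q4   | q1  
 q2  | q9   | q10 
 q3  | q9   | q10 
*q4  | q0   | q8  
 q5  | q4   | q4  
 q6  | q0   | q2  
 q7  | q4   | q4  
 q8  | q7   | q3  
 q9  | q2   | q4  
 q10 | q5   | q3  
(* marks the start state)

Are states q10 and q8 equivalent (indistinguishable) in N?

Yes

First remove the unreachable states {q1,q6}; 9 states remain.
P0 = {q2,q3,q5,q7} | {q0,q4,q8,q9,q10}.
On input a, block {q0,q4,q8,q9,q10} splits into {q8,q9,q10} and {q0,q4}.
Refine {q2,q3,q5,q7} on symbol a: members go to different blocks, giving {q2,q3} and {q5,q7}.
On input a, block {q8,q9,q10} splits into {q8,q10} and {q9}.
Refine {q0,q4} on symbol b: members go to different blocks, giving {q0} and {q4}.
No further refinement is possible. Final partition (6 blocks): {q2,q3} | {q8,q10} | {q0} | {q5,q7} | {q9} | {q4}.
q10 and q8 lie in the same block of the stable partition, so they are equivalent — no string distinguishes them.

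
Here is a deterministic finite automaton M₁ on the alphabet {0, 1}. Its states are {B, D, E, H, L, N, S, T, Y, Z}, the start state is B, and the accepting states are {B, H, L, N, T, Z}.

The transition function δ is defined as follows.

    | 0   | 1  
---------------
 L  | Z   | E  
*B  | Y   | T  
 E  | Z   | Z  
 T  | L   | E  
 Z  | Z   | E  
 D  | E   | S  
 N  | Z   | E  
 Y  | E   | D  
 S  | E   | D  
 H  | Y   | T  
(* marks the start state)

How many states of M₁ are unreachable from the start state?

2

No path from B leads to H, N; the other 8 states are all reachable.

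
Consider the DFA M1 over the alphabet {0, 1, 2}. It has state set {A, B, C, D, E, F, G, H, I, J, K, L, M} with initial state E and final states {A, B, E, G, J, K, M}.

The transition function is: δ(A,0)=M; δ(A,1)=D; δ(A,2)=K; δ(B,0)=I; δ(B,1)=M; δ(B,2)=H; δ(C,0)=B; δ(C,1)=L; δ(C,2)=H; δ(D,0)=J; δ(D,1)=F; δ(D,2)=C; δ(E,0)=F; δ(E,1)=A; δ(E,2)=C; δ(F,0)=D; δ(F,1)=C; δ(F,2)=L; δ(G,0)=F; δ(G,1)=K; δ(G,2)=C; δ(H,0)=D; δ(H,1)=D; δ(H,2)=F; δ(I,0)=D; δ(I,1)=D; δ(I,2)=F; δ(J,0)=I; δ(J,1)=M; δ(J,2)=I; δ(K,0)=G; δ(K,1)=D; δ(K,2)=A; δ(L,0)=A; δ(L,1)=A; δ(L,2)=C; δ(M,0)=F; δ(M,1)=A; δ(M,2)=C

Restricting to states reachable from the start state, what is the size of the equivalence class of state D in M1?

1

P0 = {A,B,E,G,J,K,M} | {C,D,F,H,I,L}.
Refine {A,B,E,G,J,K,M} on symbol 0: members go to different blocks, giving {B,E,G,J,M} and {A,K}.
On input 1, block {B,E,G,J,M} splits into {E,G,M} and {B,J}.
Split {C,D,F,H,I,L} by δ(·,0) → {F,H,I} and {C,D} and {L}.
Refine {F,H,I} on symbol 2: members go to different blocks, giving {H,I} and {F}.
Split {C,D} by δ(·,1) → {C} and {D}.
No further refinement is possible. Final partition (8 blocks): {E,G,M} | {H,I} | {A,K} | {B,J} | {C} | {L} | {F} | {D}.
State D belongs to the block {D}, which has 1 states.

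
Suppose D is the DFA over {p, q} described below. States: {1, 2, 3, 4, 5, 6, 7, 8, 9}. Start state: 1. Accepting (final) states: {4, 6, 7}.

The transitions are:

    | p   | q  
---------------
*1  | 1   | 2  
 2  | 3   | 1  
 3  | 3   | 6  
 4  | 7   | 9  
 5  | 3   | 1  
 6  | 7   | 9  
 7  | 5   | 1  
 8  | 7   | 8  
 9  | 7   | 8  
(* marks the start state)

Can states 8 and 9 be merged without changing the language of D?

First remove the unreachable states {4}; 8 states remain.
Initial partition by acceptance: {6,7} | {1,2,3,5,8,9}.
Split {6,7} by δ(·,p) → {6} and {7}.
Refine {1,2,3,5,8,9} on symbol p: members go to different blocks, giving {1,2,3,5} and {8,9}.
Split {1,2,3,5} by δ(·,q) → {1,2,5} and {3}.
Refine {1,2,5} on symbol p: members go to different blocks, giving {2,5} and {1}.
The partition is now stable with 6 blocks: {6} | {2,5} | {7} | {8,9} | {3} | {1}.
8 and 9 lie in the same block of the stable partition, so they are equivalent — no string distinguishes them.

Yes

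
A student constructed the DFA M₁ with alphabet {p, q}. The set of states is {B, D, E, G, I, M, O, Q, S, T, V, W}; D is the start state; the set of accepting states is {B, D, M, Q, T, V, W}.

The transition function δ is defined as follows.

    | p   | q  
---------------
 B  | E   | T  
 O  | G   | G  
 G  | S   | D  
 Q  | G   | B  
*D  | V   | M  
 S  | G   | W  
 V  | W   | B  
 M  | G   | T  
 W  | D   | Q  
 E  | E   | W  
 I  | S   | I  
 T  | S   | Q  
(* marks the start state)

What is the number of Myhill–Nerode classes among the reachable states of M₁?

3

First remove the unreachable states {I,O}; 10 states remain.
Initial partition by acceptance: {B,D,M,Q,T,V,W} | {E,G,S}.
Refine {B,D,M,Q,T,V,W} on symbol p: members go to different blocks, giving {B,M,Q,T} and {D,V,W}.
The partition is now stable with 3 blocks: {B,M,Q,T} | {E,G,S} | {D,V,W}.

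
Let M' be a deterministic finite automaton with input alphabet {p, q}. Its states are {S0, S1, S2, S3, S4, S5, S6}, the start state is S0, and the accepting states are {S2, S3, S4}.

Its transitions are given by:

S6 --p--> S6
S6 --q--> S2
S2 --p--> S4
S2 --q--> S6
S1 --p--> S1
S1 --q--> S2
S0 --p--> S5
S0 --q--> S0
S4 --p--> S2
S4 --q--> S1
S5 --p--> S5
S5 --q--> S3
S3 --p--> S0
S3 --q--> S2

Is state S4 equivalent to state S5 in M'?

All states are reachable from the start state.
P0 = {S2,S3,S4} | {S0,S1,S5,S6}.
On input p, block {S2,S3,S4} splits into {S2,S4} and {S3}.
Split {S0,S1,S5,S6} by δ(·,q) → {S1,S6} and {S0} and {S5}.
The partition is now stable with 5 blocks: {S2,S4} | {S1,S6} | {S3} | {S0} | {S5}.
S4 and S5 end up in different blocks, so they are distinguishable. For instance, the string 'ε' is accepted from only S4.

No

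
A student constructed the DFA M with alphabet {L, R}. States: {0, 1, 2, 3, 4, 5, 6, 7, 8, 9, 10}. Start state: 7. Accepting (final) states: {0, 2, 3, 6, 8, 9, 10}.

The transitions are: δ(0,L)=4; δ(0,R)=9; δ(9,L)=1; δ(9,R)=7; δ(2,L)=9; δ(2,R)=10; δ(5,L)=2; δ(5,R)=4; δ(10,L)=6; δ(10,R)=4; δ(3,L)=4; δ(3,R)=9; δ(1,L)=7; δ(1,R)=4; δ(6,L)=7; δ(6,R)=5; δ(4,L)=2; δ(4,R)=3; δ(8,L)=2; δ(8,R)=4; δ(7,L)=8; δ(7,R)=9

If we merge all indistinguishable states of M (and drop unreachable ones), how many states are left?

Reachable states from the start: {1,2,3,4,5,6,7,8,9,10}. Unreachable: {0} — drop them.
Start with accepting vs non-accepting: {2,3,6,8,9,10} | {1,4,5,7}.
On input L, block {2,3,6,8,9,10} splits into {2,8,10} and {3,6,9}.
Split {2,8,10} by δ(·,L) → {2,10} and {8}.
Refine {2,10} on symbol R: members go to different blocks, giving {2} and {10}.
Split {1,4,5,7} by δ(·,L) → {4,5} and {1} and {7}.
Split {4,5} by δ(·,R) → {4} and {5}.
Split {3,6,9} by δ(·,L) → {3} and {6} and {9}.
No further refinement is possible. Final partition (10 blocks): {2} | {4} | {3} | {8} | {10} | {1} | {7} | {5} | {6} | {9}.

10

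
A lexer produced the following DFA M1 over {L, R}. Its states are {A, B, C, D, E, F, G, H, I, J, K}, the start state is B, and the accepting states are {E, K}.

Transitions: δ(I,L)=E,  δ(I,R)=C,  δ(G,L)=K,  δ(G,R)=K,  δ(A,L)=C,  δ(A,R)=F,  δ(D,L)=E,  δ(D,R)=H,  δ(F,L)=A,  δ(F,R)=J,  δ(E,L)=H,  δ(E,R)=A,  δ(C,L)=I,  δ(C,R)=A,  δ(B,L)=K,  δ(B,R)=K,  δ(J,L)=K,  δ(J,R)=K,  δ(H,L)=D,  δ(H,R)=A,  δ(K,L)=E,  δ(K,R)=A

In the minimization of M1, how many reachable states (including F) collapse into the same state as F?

1

First remove the unreachable states {G}; 10 states remain.
Initial partition by acceptance: {E,K} | {A,B,C,D,F,H,I,J}.
Refine {E,K} on symbol L: members go to different blocks, giving {E} and {K}.
On input L, block {A,B,C,D,F,H,I,J} splits into {A,C,F,H} and {B,J} and {D,I}.
On input L, block {A,C,F,H} splits into {A,F} and {C,H}.
On input L, block {A,F} splits into {A} and {F}.
Stable partition: {E} | {A} | {K} | {B,J} | {D,I} | {C,H} | {F} — 7 equivalence classes.
State F belongs to the block {F}, which has 1 states.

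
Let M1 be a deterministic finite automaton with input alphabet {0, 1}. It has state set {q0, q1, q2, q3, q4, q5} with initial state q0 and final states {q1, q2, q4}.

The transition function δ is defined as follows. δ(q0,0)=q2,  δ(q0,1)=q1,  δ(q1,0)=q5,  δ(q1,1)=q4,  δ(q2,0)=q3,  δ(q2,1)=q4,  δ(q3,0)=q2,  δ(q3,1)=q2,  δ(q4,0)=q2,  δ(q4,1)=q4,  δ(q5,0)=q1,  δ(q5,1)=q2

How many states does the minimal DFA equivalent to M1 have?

Every state is reachable, so we keep all 6.
P0 = {q1,q2,q4} | {q0,q3,q5}.
Refine {q1,q2,q4} on symbol 0: members go to different blocks, giving {q1,q2} and {q4}.
Stable partition: {q1,q2} | {q0,q3,q5} | {q4} — 3 equivalence classes.

3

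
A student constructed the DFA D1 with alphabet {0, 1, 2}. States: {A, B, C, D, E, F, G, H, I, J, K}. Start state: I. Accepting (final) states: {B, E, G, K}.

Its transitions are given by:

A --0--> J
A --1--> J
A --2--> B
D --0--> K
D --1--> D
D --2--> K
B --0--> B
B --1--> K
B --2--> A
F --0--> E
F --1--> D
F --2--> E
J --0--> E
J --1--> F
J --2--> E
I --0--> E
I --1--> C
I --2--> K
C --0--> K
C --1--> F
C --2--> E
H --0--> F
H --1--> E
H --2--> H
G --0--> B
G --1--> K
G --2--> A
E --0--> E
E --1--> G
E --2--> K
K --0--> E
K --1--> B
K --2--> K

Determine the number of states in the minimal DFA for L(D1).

States {H} cannot be reached from the start state, so discard them.
Start with accepting vs non-accepting: {B,E,G,K} | {A,C,D,F,I,J}.
On input 2, block {B,E,G,K} splits into {B,G} and {E,K}.
Split {A,C,D,F,I,J} by δ(·,0) → {C,D,F,I,J} and {A}.
The partition is now stable with 4 blocks: {B,G} | {C,D,F,I,J} | {E,K} | {A}.

4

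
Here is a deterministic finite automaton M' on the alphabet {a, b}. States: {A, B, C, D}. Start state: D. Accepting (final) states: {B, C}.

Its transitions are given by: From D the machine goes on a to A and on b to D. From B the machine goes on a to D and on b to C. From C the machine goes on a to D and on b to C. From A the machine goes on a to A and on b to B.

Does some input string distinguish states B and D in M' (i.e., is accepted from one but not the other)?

Yes

All states are reachable from the start state.
Initial partition by acceptance: {B,C} | {A,D}.
Refine {A,D} on symbol b: members go to different blocks, giving {A} and {D}.
No further refinement is possible. Final partition (3 blocks): {B,C} | {A} | {D}.
B and D end up in different blocks, so they are distinguishable. For instance, the string 'ε' is accepted from only B.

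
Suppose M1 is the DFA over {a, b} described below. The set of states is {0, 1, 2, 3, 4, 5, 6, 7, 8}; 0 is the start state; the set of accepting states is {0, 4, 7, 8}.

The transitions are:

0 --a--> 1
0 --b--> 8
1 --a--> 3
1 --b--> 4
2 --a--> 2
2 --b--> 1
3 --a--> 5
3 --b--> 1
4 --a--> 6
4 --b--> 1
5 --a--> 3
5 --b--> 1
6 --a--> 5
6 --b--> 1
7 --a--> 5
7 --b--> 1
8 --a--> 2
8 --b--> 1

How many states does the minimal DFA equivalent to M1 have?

States {7} cannot be reached from the start state, so discard them.
P0 = {0,4,8} | {1,2,3,5,6}.
On input b, block {0,4,8} splits into {4,8} and {0}.
Split {1,2,3,5,6} by δ(·,b) → {2,3,5,6} and {1}.
The partition is now stable with 4 blocks: {4,8} | {2,3,5,6} | {0} | {1}.

4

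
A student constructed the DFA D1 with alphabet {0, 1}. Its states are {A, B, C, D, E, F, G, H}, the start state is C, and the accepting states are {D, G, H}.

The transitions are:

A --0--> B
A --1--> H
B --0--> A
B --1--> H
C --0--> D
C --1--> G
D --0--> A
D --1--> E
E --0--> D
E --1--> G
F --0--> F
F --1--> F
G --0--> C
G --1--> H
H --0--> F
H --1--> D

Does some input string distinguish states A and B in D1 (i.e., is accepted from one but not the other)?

Initial partition by acceptance: {D,G,H} | {A,B,C,E,F}.
Split {D,G,H} by δ(·,1) → {G,H} and {D}.
On input 1, block {G,H} splits into {G} and {H}.
On input 0, block {A,B,C,E,F} splits into {A,B,F} and {C,E}.
Refine {A,B,F} on symbol 1: members go to different blocks, giving {A,B} and {F}.
The partition is now stable with 6 blocks: {G} | {A,B} | {D} | {H} | {C,E} | {F}.
A and B lie in the same block of the stable partition, so they are equivalent — no string distinguishes them.

No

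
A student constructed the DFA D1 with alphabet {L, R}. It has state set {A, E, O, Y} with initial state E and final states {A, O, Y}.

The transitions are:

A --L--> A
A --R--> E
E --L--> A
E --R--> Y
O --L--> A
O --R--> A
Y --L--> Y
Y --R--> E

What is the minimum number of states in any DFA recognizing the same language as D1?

2

First remove the unreachable states {O}; 3 states remain.
P0 = {A,Y} | {E}.
Stable partition: {A,Y} | {E} — 2 equivalence classes.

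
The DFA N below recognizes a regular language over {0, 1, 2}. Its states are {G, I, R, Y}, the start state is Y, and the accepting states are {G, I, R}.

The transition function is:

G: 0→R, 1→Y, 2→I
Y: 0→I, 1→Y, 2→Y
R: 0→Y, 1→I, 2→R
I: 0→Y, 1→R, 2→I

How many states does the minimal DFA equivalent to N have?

First remove the unreachable states {G}; 3 states remain.
Start with accepting vs non-accepting: {I,R} | {Y}.
The partition is now stable with 2 blocks: {I,R} | {Y}.

2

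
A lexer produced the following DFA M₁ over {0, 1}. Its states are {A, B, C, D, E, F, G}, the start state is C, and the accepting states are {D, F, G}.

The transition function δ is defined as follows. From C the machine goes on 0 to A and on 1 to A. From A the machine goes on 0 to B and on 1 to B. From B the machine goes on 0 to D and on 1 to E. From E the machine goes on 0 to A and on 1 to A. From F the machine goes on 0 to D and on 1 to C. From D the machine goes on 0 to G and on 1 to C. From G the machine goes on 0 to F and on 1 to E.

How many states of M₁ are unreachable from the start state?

Exploring from C, all states are eventually visited, so none are unreachable.

0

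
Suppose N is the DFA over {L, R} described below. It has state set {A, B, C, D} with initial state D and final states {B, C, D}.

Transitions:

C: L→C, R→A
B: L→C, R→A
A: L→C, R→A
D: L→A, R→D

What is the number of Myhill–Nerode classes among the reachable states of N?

3

First remove the unreachable states {B}; 3 states remain.
P0 = {C,D} | {A}.
Refine {C,D} on symbol L: members go to different blocks, giving {C} and {D}.
Stable partition: {C} | {A} | {D} — 3 equivalence classes.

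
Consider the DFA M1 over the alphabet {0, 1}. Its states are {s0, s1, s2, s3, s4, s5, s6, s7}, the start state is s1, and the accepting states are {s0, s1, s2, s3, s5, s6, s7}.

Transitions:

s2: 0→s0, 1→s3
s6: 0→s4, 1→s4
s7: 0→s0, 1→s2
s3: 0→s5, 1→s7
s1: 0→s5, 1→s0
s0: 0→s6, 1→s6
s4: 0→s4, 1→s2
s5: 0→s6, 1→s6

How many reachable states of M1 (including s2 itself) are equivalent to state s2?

Every state is reachable, so we keep all 8.
Initial partition by acceptance: {s0,s1,s2,s3,s5,s6,s7} | {s4}.
Split {s0,s1,s2,s3,s5,s6,s7} by δ(·,0) → {s0,s1,s2,s3,s5,s7} and {s6}.
Split {s0,s1,s2,s3,s5,s7} by δ(·,0) → {s1,s2,s3,s7} and {s0,s5}.
On input 1, block {s1,s2,s3,s7} splits into {s2,s3,s7} and {s1}.
Stable partition: {s2,s3,s7} | {s4} | {s6} | {s0,s5} | {s1} — 5 equivalence classes.
The equivalence class containing s2 is {s2,s3,s7}, of size 3.

3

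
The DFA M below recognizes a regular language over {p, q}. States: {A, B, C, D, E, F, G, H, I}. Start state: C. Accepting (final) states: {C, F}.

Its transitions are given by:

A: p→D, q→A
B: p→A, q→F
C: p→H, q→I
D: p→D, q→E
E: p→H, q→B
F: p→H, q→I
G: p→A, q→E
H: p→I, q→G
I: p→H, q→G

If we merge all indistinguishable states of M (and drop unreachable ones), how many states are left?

7

Every state is reachable, so we keep all 9.
Initial partition by acceptance: {C,F} | {A,B,D,E,G,H,I}.
On input q, block {A,B,D,E,G,H,I} splits into {A,D,E,G,H,I} and {B}.
Split {A,D,E,G,H,I} by δ(·,q) → {A,D,G,H,I} and {E}.
On input q, block {A,D,G,H,I} splits into {A,H,I} and {D,G}.
Refine {A,H,I} on symbol p: members go to different blocks, giving {H,I} and {A}.
On input p, block {D,G} splits into {D} and {G}.
The partition is now stable with 7 blocks: {C,F} | {H,I} | {B} | {E} | {D} | {A} | {G}.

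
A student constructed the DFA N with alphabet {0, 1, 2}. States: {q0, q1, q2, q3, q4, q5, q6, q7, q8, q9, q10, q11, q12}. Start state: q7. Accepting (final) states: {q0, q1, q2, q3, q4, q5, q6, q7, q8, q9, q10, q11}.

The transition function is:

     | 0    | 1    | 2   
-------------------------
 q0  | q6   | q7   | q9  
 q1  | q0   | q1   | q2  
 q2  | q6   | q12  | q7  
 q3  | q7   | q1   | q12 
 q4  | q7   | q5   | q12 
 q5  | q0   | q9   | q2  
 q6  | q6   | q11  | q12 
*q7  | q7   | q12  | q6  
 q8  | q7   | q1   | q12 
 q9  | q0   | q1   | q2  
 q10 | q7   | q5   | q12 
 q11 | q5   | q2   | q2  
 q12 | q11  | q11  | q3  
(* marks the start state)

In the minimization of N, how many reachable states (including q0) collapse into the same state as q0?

Reachable states from the start: {q0,q1,q2,q3,q5,q6,q7,q9,q11,q12}. Unreachable: {q4,q8,q10} — drop them.
P0 = {q0,q1,q2,q3,q5,q6,q7,q9,q11} | {q12}.
Split {q0,q1,q2,q3,q5,q6,q7,q9,q11} by δ(·,1) → {q0,q1,q3,q5,q6,q9,q11} and {q2,q7}.
Split {q0,q1,q3,q5,q6,q9,q11} by δ(·,0) → {q0,q1,q5,q6,q9,q11} and {q3}.
On input 1, block {q0,q1,q5,q6,q9,q11} splits into {q1,q5,q6,q9} and {q0,q11}.
Split {q1,q5,q6,q9} by δ(·,0) → {q1,q5,q9} and {q6}.
On input 0, block {q2,q7} splits into {q2} and {q7}.
Refine {q0,q11} on symbol 0: members go to different blocks, giving {q0} and {q11}.
No further refinement is possible. Final partition (8 blocks): {q1,q5,q9} | {q12} | {q2} | {q3} | {q0} | {q6} | {q7} | {q11}.
The equivalence class containing q0 is {q0}, of size 1.

1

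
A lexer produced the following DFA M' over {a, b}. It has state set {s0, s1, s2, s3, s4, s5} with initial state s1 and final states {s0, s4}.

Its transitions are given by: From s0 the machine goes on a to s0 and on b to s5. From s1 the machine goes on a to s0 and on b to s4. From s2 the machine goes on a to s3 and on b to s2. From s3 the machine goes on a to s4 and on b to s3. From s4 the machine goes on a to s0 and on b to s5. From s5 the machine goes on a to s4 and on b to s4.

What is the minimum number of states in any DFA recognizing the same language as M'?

2

States {s2,s3} cannot be reached from the start state, so discard them.
Initial partition by acceptance: {s0,s4} | {s1,s5}.
The partition is now stable with 2 blocks: {s0,s4} | {s1,s5}.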